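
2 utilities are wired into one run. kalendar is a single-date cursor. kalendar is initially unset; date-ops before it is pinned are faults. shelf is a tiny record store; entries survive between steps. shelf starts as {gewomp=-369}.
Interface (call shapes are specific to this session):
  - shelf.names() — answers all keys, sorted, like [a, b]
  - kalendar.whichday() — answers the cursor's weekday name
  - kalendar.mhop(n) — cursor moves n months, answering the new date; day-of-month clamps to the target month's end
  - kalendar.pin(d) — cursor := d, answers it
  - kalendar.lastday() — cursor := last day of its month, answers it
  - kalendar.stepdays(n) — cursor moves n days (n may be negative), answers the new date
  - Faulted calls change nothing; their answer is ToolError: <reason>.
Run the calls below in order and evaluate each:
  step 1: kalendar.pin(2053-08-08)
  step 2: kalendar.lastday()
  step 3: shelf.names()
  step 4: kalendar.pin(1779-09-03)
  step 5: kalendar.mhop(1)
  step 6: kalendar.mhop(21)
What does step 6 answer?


CALL kalendar.pin[d='2053-08-08']
RET  2053-08-08
CALL kalendar.lastday[]
RET  2053-08-31
CALL shelf.names[]
RET  [gewomp]
CALL kalendar.pin[d='1779-09-03']
RET  1779-09-03
CALL kalendar.mhop[n='1']
RET  1779-10-03
CALL kalendar.mhop[n='21']
RET  1781-07-03

Answer: 1781-07-03


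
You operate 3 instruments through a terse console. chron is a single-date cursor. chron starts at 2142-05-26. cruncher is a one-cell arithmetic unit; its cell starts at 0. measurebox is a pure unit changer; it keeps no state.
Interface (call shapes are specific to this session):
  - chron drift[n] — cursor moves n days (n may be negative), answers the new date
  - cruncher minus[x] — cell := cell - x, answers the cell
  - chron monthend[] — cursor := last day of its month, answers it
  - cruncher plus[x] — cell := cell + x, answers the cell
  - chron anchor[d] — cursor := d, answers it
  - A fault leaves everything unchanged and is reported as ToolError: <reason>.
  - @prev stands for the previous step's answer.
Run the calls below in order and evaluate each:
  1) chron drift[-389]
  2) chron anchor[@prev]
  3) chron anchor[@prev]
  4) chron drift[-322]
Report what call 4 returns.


$ chron drift n: -389
[out] 2141-05-02
$ chron anchor d: @prev
[out] 2141-05-02
$ chron anchor d: @prev
[out] 2141-05-02
$ chron drift n: -322
[out] 2140-06-14

Answer: 2140-06-14


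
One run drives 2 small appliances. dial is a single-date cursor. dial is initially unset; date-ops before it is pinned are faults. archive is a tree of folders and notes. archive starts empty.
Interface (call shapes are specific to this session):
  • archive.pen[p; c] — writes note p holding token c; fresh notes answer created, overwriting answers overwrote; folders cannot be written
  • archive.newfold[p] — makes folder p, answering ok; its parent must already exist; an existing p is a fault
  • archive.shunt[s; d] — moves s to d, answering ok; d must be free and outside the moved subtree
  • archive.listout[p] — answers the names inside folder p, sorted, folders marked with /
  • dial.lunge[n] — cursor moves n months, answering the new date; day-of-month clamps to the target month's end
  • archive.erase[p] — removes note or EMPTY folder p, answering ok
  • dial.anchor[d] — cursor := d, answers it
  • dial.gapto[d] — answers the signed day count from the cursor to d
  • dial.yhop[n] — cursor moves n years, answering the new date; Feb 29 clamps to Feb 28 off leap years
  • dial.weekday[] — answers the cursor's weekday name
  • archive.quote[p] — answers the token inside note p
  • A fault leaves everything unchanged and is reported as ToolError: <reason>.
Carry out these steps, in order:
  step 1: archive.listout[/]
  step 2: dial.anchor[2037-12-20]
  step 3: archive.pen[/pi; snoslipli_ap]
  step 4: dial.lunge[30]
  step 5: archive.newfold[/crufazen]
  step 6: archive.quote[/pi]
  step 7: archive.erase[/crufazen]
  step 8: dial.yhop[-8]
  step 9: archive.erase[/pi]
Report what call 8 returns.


Answer: 2032-06-20

Derivation:
% archive.listout /
= []
% dial.anchor 2037-12-20
= 2037-12-20
% archive.pen /pi snoslipli_ap
= created
% dial.lunge 30
= 2040-06-20
% archive.newfold /crufazen
= ok
% archive.quote /pi
= snoslipli_ap
% archive.erase /crufazen
= ok
% dial.yhop -8
= 2032-06-20
% archive.erase /pi
= ok


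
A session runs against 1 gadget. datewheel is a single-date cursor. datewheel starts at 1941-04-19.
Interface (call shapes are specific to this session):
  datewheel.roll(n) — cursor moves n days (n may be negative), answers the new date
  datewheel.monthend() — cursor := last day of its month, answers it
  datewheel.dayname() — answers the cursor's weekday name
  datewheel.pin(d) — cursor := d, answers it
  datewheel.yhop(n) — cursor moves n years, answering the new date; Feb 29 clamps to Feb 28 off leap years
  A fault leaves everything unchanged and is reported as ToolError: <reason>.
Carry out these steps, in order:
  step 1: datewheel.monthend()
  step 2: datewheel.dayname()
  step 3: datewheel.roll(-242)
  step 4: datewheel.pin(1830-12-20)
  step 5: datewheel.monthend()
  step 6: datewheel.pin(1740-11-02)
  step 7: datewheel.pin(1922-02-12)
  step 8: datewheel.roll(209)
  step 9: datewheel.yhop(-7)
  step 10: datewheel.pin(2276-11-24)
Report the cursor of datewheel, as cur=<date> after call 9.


Answer: cur=1915-09-09

Derivation:
>> monthend()
<< 1941-04-30
>> dayname()
<< Wednesday
>> roll(-242)
<< 1940-08-31
>> pin(1830-12-20)
<< 1830-12-20
>> monthend()
<< 1830-12-31
>> pin(1740-11-02)
<< 1740-11-02
>> pin(1922-02-12)
<< 1922-02-12
>> roll(209)
<< 1922-09-09
>> yhop(-7)
<< 1915-09-09
>> pin(2276-11-24)
<< 2276-11-24


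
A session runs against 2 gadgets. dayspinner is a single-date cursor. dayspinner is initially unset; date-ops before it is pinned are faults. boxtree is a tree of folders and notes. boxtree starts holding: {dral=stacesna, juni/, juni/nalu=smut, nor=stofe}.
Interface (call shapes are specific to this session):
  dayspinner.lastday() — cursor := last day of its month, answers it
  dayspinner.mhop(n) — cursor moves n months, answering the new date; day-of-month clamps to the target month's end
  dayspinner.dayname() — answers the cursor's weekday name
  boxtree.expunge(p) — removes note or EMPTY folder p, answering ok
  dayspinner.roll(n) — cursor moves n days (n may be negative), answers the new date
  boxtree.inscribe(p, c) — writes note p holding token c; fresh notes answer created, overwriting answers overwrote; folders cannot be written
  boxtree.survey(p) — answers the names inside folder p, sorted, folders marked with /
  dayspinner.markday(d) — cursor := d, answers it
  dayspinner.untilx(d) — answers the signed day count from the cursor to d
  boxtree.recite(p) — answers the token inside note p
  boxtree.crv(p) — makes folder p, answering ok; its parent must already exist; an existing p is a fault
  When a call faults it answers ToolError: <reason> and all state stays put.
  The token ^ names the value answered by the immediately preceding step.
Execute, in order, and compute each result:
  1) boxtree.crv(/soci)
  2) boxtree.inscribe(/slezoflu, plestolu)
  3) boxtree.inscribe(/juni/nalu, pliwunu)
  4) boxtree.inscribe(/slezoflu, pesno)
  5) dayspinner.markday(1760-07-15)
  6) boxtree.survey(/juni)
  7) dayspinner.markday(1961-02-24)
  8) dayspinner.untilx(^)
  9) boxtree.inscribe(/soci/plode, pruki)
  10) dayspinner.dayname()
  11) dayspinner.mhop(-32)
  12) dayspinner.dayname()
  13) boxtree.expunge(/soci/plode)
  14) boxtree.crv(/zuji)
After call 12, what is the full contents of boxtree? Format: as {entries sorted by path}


Answer: {dral=stacesna, juni/, juni/nalu=pliwunu, nor=stofe, slezoflu=pesno, soci/, soci/plode=pruki}

Derivation:
Do: crv[p: /soci]
See: ok
Do: inscribe[p: /slezoflu; c: plestolu]
See: created
Do: inscribe[p: /juni/nalu; c: pliwunu]
See: overwrote
Do: inscribe[p: /slezoflu; c: pesno]
See: overwrote
Do: markday[d: 1760-07-15]
See: 1760-07-15
Do: survey[p: /juni]
See: [nalu]
Do: markday[d: 1961-02-24]
See: 1961-02-24
Do: untilx[d: ^]
See: 0
Do: inscribe[p: /soci/plode; c: pruki]
See: created
Do: dayname[]
See: Friday
Do: mhop[n: -32]
See: 1958-06-24
Do: dayname[]
See: Tuesday
Do: expunge[p: /soci/plode]
See: ok
Do: crv[p: /zuji]
See: ok


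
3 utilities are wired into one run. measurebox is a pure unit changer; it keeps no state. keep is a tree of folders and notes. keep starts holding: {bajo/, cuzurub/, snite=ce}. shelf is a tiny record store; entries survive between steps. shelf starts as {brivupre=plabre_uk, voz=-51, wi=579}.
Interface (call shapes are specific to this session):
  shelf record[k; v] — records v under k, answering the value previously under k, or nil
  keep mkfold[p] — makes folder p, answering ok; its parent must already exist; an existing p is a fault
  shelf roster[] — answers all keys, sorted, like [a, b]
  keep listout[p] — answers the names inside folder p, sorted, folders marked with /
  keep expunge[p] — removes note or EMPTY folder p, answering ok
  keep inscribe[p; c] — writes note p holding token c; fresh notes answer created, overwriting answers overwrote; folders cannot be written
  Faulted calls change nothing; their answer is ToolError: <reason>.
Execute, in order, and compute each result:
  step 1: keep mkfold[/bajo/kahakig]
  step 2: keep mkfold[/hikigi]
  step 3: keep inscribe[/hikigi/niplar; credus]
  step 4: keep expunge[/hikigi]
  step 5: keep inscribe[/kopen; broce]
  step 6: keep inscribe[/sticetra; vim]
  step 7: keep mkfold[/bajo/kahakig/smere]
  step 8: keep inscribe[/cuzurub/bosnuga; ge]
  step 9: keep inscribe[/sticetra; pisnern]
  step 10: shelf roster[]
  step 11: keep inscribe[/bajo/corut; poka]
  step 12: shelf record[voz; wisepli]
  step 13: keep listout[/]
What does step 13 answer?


Using keep mkfold on p='/bajo/kahakig', giving ok.
Then keep mkfold on p='/hikigi': ok.
I invoke keep inscribe on p='/hikigi/niplar', c='credus', and get created.
I try keep expunge on p='/hikigi', → ToolError: not empty.
Invoking keep inscribe on p='/kopen', c='broce', yielding created.
I invoke keep inscribe on p='/sticetra', c='vim', which returns created.
I call keep mkfold on p='/bajo/kahakig/smere', giving ok.
Then keep inscribe on p='/cuzurub/bosnuga', c='ge': created.
I use keep inscribe on p='/sticetra', c='pisnern', and observe overwrote.
Using shelf roster(), and observe [brivupre, voz, wi].
I call keep inscribe on p='/bajo/corut', c='poka', and see created.
Calling shelf record on k='voz', v='wisepli', and get -51.
Using keep listout on p='/', yielding [bajo/, cuzurub/, hikigi/, kopen, snite, sticetra].

Answer: [bajo/, cuzurub/, hikigi/, kopen, snite, sticetra]


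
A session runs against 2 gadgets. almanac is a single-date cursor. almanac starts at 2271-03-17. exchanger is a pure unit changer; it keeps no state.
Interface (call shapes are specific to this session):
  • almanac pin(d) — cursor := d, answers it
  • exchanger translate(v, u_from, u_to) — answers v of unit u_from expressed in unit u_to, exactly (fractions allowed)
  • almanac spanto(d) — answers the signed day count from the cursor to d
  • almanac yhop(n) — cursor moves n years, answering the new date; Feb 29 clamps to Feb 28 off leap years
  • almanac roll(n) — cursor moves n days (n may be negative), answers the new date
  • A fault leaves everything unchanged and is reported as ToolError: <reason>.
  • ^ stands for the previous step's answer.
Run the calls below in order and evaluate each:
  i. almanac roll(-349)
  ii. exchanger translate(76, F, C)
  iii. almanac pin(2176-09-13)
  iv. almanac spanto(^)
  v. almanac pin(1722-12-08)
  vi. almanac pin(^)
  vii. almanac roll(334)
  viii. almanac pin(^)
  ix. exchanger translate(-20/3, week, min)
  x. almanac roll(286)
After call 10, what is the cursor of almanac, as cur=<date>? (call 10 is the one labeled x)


Answer: cur=1724-08-19

Derivation:
Do: almanac roll[n='-349']
See: 2270-04-02
Do: exchanger translate[v='76'; u_from='F'; u_to='C']
See: 220/9
Do: almanac pin[d='2176-09-13']
See: 2176-09-13
Do: almanac spanto[d='^']
See: 0
Do: almanac pin[d='1722-12-08']
See: 1722-12-08
Do: almanac pin[d='^']
See: 1722-12-08
Do: almanac roll[n='334']
See: 1723-11-07
Do: almanac pin[d='^']
See: 1723-11-07
Do: exchanger translate[v='-20/3'; u_from='week'; u_to='min']
See: -67200
Do: almanac roll[n='286']
See: 1724-08-19


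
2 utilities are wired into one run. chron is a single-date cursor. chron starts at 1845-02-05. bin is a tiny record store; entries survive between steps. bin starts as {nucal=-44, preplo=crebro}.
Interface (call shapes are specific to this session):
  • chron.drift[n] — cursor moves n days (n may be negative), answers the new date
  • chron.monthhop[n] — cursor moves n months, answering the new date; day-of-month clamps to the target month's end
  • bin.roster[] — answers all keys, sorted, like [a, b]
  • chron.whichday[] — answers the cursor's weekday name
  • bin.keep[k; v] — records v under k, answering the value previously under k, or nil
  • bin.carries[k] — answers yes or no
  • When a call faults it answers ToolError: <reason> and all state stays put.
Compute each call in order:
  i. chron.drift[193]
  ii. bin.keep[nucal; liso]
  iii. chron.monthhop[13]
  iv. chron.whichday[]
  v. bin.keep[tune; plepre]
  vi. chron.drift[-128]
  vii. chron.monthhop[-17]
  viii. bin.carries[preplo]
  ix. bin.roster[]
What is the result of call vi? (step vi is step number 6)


Answer: 1846-05-12

Derivation:
I run chron.drift on n='193', yielding 1845-08-17.
I run bin.keep on k='nucal', v='liso', → -44.
I try chron.monthhop on n='13', — result: 1846-09-17.
I run chron.whichday(), giving Thursday.
I call bin.keep on k='tune', v='plepre', and get nil.
I run chron.drift on n='-128', and see 1846-05-12.
I invoke chron.monthhop on n='-17', — result: 1844-12-12.
I use bin.carries on k='preplo', and observe yes.
Using bin.roster, and see [nucal, preplo, tune].


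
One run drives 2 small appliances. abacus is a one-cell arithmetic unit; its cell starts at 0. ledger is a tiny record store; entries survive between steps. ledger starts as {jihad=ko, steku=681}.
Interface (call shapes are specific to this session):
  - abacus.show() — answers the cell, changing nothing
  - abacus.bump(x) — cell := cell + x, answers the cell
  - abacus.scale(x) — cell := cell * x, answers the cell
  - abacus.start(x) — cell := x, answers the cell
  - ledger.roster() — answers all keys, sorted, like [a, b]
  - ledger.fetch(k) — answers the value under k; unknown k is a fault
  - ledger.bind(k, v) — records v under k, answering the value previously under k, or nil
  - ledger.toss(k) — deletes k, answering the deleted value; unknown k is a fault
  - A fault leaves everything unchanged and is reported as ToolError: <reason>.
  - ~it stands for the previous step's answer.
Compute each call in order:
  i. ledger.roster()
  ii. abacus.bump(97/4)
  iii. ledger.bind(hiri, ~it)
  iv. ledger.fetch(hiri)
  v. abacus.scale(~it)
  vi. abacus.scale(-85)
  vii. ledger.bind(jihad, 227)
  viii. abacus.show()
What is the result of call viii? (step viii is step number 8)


Answer: -799765/16

Derivation:
I call ledger.roster(), which returns [jihad, steku].
I invoke abacus.bump(x='97/4'), which returns 97/4.
Calling ledger.bind(k='hiri', v='~it'), and get nil.
Then ledger.fetch(k='hiri'), and get 97/4.
I run abacus.scale(x='~it'), giving 9409/16.
I use abacus.scale(x='-85'), giving -799765/16.
Using ledger.bind(k='jihad', v='227'), and see ko.
Using abacus.show, → -799765/16.


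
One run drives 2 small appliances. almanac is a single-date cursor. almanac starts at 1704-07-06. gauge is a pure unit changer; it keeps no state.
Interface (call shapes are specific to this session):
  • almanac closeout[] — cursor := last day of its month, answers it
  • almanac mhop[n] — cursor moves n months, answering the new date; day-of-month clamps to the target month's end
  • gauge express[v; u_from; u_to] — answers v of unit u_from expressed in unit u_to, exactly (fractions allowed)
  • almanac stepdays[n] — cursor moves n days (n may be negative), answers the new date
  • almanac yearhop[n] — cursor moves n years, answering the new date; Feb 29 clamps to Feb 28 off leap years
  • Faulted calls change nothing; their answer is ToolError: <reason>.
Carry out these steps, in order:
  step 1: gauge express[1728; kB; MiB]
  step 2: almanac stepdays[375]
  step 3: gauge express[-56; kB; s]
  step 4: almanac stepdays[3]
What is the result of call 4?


[in] gauge express v: 1728 u_from: kB u_to: MiB
  3375/2048
[in] almanac stepdays n: 375
  1705-07-16
[in] gauge express v: -56 u_from: kB u_to: s
  ToolError: incompatible units
[in] almanac stepdays n: 3
  1705-07-19

Answer: 1705-07-19


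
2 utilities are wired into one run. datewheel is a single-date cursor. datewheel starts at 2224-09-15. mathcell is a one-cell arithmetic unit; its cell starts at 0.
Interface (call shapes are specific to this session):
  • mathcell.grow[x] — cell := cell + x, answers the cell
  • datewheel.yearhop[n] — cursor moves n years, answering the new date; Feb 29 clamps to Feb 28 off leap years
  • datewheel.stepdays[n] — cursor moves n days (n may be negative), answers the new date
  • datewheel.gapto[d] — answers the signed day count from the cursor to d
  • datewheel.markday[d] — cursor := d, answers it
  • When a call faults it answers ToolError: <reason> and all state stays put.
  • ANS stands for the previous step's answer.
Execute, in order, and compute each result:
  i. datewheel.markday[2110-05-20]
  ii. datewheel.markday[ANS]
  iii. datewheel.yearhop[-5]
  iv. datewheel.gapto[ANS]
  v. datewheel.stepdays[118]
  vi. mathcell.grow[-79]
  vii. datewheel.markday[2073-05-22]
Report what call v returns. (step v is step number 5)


Answer: 2105-09-15

Derivation:
Step: markday[d: 2110-05-20]
Result: 2110-05-20
Step: markday[d: ANS]
Result: 2110-05-20
Step: yearhop[n: -5]
Result: 2105-05-20
Step: gapto[d: ANS]
Result: 0
Step: stepdays[n: 118]
Result: 2105-09-15
Step: grow[x: -79]
Result: -79
Step: markday[d: 2073-05-22]
Result: 2073-05-22


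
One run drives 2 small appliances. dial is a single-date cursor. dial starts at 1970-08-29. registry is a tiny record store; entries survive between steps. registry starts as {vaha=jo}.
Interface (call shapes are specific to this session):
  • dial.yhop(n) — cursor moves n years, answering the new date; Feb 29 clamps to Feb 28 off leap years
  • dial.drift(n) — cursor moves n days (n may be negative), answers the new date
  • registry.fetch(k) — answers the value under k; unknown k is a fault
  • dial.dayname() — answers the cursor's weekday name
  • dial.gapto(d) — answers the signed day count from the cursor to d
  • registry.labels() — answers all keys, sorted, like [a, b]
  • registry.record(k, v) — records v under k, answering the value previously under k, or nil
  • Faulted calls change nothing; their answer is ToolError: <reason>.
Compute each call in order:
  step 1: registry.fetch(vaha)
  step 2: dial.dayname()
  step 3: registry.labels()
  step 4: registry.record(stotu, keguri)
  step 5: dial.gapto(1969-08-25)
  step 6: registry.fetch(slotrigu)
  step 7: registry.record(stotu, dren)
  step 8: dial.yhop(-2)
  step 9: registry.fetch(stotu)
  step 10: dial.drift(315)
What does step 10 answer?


Invoking registry.fetch passing vaha, and see jo.
I invoke dial.dayname, — result: Saturday.
I invoke registry.labels(), giving [vaha].
Now I run registry.record passing stotu, keguri, which returns nil.
Now I run dial.gapto passing 1969-08-25, — result: -369.
Using registry.fetch passing slotrigu, yielding ToolError: no such key slotrigu.
I run registry.record passing stotu, dren, and observe keguri.
I try dial.yhop passing -2, and observe 1968-08-29.
I invoke registry.fetch passing stotu, → dren.
I call dial.drift passing 315, and observe 1969-07-10.

Answer: 1969-07-10


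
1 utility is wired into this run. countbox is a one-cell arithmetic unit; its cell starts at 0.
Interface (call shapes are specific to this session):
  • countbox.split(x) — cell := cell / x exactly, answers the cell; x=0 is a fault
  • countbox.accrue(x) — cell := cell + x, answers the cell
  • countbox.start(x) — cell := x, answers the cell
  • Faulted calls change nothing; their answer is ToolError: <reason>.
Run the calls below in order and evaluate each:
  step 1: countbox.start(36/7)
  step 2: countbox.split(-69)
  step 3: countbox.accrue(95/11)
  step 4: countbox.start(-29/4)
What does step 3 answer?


CALL countbox.start[x=36/7]
RET  36/7
CALL countbox.split[x=-69]
RET  -12/161
CALL countbox.accrue[x=95/11]
RET  15163/1771
CALL countbox.start[x=-29/4]
RET  -29/4

Answer: 15163/1771


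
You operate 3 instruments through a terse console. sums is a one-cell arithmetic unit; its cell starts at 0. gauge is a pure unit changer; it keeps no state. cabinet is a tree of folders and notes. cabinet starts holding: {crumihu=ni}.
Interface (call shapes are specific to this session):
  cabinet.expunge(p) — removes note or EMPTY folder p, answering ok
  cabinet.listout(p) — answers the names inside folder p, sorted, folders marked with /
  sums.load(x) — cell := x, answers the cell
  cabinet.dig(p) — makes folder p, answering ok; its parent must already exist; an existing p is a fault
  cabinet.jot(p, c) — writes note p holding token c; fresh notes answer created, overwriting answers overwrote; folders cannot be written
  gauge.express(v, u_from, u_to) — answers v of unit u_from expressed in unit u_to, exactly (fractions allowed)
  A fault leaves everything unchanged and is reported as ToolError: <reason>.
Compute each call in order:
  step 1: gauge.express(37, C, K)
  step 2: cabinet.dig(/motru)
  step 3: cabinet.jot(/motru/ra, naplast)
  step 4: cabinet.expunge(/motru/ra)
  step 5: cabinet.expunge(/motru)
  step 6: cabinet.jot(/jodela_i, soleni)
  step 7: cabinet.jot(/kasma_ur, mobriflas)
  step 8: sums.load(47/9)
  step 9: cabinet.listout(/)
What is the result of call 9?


Answer: [crumihu, jodela_i, kasma_ur]

Derivation:
CALL express[v→37; u_from→C; u_to→K]
RET  6203/20
CALL dig[p→/motru]
RET  ok
CALL jot[p→/motru/ra; c→naplast]
RET  created
CALL expunge[p→/motru/ra]
RET  ok
CALL expunge[p→/motru]
RET  ok
CALL jot[p→/jodela_i; c→soleni]
RET  created
CALL jot[p→/kasma_ur; c→mobriflas]
RET  created
CALL load[x→47/9]
RET  47/9
CALL listout[p→/]
RET  [crumihu, jodela_i, kasma_ur]


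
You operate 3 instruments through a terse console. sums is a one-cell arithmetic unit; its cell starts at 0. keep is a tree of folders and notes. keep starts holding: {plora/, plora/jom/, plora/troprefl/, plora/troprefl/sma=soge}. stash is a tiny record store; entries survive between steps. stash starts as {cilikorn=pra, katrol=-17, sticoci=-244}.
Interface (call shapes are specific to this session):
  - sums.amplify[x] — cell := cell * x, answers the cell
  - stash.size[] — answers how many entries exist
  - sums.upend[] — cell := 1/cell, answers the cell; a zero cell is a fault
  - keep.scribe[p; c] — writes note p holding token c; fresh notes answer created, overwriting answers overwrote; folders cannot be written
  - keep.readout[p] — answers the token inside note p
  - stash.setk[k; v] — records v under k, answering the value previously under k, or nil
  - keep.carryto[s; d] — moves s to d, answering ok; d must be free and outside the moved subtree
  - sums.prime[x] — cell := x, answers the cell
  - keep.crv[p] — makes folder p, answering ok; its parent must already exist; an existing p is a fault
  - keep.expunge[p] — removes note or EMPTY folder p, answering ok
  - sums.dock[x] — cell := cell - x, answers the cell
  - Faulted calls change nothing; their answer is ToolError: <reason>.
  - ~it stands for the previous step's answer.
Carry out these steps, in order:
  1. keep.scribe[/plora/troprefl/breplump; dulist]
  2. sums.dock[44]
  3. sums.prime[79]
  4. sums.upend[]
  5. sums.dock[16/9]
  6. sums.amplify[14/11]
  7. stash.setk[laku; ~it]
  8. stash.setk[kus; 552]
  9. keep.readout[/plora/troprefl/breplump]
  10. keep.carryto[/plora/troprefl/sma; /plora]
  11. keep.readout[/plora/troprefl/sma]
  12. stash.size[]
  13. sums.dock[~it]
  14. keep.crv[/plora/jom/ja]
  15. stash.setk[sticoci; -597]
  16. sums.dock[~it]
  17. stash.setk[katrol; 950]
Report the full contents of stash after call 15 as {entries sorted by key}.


Invoking scribe using p→/plora/troprefl/breplump, c→dulist, giving created.
Next I call dock using x→44: -44.
Invoking prime using x→79, and observe 79.
Then upend, → 1/79.
Then dock using x→16/9, and get -1255/711.
Next I call amplify using x→14/11: -17570/7821.
I invoke setk using k→laku, v→~it, yielding nil.
I use setk using k→kus, v→552, giving nil.
I call readout using p→/plora/troprefl/breplump, — result: dulist.
Now I run carryto using s→/plora/troprefl/sma, d→/plora, and get ToolError: exists.
Now I run readout using p→/plora/troprefl/sma, and get soge.
Using size, and observe 5.
I call dock using x→~it, → -56675/7821.
I run crv using p→/plora/jom/ja, yielding ok.
Calling setk using k→sticoci, v→-597, and observe -244.
Calling dock using x→~it, and see 1851649/7821.
Using setk using k→katrol, v→950, and see -17.

Answer: {cilikorn=pra, katrol=-17, kus=552, laku=-17570/7821, sticoci=-597}


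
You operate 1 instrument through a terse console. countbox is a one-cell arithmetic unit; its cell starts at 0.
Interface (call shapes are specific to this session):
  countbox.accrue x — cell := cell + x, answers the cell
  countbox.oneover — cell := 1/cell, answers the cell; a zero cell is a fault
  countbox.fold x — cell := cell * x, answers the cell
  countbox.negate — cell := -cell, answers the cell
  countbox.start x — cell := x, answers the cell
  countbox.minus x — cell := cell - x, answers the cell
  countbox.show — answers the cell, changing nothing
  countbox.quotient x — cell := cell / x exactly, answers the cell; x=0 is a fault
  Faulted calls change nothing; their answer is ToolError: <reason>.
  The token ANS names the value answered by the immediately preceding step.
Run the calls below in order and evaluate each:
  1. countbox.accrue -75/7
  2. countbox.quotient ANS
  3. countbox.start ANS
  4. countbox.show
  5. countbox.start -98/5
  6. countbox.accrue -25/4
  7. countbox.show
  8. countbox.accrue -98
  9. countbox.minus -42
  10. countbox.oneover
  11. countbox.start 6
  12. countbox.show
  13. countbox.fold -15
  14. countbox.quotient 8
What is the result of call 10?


·→ countbox.accrue(x: -75/7)
·← -75/7
·→ countbox.quotient(x: ANS)
·← 1
·→ countbox.start(x: ANS)
·← 1
·→ countbox.show()
·← 1
·→ countbox.start(x: -98/5)
·← -98/5
·→ countbox.accrue(x: -25/4)
·← -517/20
·→ countbox.show()
·← -517/20
·→ countbox.accrue(x: -98)
·← -2477/20
·→ countbox.minus(x: -42)
·← -1637/20
·→ countbox.oneover()
·← -20/1637
·→ countbox.start(x: 6)
·← 6
·→ countbox.show()
·← 6
·→ countbox.fold(x: -15)
·← -90
·→ countbox.quotient(x: 8)
·← -45/4

Answer: -20/1637


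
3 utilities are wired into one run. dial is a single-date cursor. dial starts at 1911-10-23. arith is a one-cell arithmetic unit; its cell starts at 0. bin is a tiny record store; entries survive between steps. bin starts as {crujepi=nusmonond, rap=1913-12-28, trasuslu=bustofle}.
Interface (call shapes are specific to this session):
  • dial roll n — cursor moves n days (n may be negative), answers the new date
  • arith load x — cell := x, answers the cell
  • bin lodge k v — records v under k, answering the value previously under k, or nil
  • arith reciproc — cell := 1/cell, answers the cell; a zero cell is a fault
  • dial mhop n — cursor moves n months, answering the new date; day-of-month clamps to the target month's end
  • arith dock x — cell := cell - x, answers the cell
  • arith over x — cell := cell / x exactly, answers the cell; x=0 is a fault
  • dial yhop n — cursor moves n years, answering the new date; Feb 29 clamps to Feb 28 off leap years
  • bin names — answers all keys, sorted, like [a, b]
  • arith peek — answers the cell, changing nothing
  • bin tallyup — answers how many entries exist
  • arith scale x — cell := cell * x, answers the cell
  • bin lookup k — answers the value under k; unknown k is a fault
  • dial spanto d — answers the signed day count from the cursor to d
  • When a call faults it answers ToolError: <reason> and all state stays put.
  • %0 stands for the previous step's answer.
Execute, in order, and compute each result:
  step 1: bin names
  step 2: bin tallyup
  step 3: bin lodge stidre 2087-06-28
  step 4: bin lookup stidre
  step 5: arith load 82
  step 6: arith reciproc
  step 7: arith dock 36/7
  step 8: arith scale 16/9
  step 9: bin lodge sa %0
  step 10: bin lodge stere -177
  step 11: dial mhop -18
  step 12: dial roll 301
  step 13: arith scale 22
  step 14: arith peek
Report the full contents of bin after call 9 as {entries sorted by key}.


·→ bin names()
·← [crujepi, rap, trasuslu]
·→ bin tallyup()
·← 3
·→ bin lodge(k='stidre', v='2087-06-28')
·← nil
·→ bin lookup(k='stidre')
·← 2087-06-28
·→ arith load(x='82')
·← 82
·→ arith reciproc()
·← 1/82
·→ arith dock(x='36/7')
·← -2945/574
·→ arith scale(x='16/9')
·← -23560/2583
·→ bin lodge(k='sa', v='%0')
·← nil
·→ bin lodge(k='stere', v='-177')
·← nil
·→ dial mhop(n='-18')
·← 1910-04-23
·→ dial roll(n='301')
·← 1911-02-18
·→ arith scale(x='22')
·← -518320/2583
·→ arith peek()
·← -518320/2583

Answer: {crujepi=nusmonond, rap=1913-12-28, sa=-23560/2583, stidre=2087-06-28, trasuslu=bustofle}


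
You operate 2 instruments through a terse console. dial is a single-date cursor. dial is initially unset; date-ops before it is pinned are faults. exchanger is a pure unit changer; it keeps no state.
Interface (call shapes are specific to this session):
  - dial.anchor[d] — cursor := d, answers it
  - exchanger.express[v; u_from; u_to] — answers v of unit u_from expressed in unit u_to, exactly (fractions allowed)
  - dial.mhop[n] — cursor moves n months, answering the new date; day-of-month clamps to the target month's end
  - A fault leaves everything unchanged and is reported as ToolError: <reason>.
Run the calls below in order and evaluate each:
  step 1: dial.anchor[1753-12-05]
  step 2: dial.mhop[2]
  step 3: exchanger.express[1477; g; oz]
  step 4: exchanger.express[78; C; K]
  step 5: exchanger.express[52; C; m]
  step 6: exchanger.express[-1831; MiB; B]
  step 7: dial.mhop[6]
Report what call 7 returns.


Act: dial.anchor[d: 1753-12-05]
Obs: 1753-12-05
Act: dial.mhop[n: 2]
Obs: 1754-02-05
Act: exchanger.express[v: 1477; u_from: g; u_to: oz]
Obs: 337600000/6479891
Act: exchanger.express[v: 78; u_from: C; u_to: K]
Obs: 7023/20
Act: exchanger.express[v: 52; u_from: C; u_to: m]
Obs: ToolError: incompatible units
Act: exchanger.express[v: -1831; u_from: MiB; u_to: B]
Obs: -1919942656
Act: dial.mhop[n: 6]
Obs: 1754-08-05

Answer: 1754-08-05


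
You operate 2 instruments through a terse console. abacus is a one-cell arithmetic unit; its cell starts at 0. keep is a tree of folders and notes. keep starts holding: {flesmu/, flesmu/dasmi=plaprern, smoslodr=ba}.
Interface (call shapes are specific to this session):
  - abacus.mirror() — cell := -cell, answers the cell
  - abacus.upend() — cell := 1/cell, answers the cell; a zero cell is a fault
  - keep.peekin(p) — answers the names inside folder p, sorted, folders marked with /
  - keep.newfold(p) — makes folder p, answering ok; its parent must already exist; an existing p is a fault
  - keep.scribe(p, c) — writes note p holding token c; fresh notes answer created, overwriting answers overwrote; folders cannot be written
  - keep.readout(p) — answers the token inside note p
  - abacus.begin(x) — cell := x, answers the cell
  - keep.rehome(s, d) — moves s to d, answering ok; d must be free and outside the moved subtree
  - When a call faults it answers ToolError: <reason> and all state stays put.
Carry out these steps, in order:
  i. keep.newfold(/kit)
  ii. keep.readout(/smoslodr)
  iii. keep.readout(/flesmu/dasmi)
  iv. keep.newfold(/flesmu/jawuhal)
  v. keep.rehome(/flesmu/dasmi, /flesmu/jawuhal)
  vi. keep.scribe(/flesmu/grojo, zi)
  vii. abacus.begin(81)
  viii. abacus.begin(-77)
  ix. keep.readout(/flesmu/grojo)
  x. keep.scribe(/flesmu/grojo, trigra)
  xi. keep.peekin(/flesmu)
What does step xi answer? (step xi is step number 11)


Answer: [dasmi, grojo, jawuhal/]

Derivation:
Act: keep.newfold[p='/kit']
Obs: ok
Act: keep.readout[p='/smoslodr']
Obs: ba
Act: keep.readout[p='/flesmu/dasmi']
Obs: plaprern
Act: keep.newfold[p='/flesmu/jawuhal']
Obs: ok
Act: keep.rehome[s='/flesmu/dasmi'; d='/flesmu/jawuhal']
Obs: ToolError: exists
Act: keep.scribe[p='/flesmu/grojo'; c='zi']
Obs: created
Act: abacus.begin[x='81']
Obs: 81
Act: abacus.begin[x='-77']
Obs: -77
Act: keep.readout[p='/flesmu/grojo']
Obs: zi
Act: keep.scribe[p='/flesmu/grojo'; c='trigra']
Obs: overwrote
Act: keep.peekin[p='/flesmu']
Obs: [dasmi, grojo, jawuhal/]


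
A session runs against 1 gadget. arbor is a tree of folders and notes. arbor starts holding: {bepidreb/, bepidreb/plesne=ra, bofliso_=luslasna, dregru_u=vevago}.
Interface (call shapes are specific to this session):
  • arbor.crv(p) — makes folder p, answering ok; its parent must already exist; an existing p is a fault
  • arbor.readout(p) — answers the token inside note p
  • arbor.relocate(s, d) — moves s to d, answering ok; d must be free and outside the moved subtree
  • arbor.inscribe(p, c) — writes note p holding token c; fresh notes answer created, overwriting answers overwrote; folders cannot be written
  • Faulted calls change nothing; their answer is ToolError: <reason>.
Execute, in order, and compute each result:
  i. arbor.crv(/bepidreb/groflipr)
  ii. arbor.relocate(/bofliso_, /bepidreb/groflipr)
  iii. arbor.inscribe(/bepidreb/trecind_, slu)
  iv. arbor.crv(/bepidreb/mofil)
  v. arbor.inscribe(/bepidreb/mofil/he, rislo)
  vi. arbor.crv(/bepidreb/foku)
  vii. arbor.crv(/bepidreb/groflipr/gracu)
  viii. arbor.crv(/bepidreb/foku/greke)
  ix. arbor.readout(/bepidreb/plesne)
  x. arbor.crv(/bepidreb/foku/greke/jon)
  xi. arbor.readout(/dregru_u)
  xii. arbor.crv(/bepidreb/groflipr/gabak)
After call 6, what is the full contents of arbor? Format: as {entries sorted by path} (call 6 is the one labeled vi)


! 1. crv(p='/bepidreb/groflipr') -> ok
! 2. relocate(s='/bofliso_', d='/bepidreb/groflipr') -> ToolError: exists
! 3. inscribe(p='/bepidreb/trecind_', c='slu') -> created
! 4. crv(p='/bepidreb/mofil') -> ok
! 5. inscribe(p='/bepidreb/mofil/he', c='rislo') -> created
! 6. crv(p='/bepidreb/foku') -> ok
! 7. crv(p='/bepidreb/groflipr/gracu') -> ok
! 8. crv(p='/bepidreb/foku/greke') -> ok
! 9. readout(p='/bepidreb/plesne') -> ra
! 10. crv(p='/bepidreb/foku/greke/jon') -> ok
! 11. readout(p='/dregru_u') -> vevago
! 12. crv(p='/bepidreb/groflipr/gabak') -> ok

Answer: {bepidreb/, bepidreb/foku/, bepidreb/groflipr/, bepidreb/mofil/, bepidreb/mofil/he=rislo, bepidreb/plesne=ra, bepidreb/trecind_=slu, bofliso_=luslasna, dregru_u=vevago}


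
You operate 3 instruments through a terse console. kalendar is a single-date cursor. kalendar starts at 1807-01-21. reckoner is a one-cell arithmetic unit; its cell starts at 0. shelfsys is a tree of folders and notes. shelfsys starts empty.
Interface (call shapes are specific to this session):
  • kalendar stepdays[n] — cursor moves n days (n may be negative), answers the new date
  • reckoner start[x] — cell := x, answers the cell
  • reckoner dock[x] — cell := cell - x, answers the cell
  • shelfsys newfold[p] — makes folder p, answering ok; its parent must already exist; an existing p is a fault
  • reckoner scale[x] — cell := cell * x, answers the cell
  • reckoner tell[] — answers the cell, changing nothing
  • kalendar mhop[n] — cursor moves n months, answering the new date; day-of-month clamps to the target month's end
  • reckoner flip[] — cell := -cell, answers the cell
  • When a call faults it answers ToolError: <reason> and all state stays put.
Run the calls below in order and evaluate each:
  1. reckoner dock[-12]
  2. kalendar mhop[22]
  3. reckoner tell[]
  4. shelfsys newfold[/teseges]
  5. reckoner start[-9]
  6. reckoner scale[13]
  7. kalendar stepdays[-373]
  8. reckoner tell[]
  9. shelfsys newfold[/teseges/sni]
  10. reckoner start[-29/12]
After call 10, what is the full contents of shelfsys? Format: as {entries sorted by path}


Answer: {teseges/, teseges/sni/}

Derivation:
→ reckoner dock(x=-12)
← 12
→ kalendar mhop(n=22)
← 1808-11-21
→ reckoner tell()
← 12
→ shelfsys newfold(p=/teseges)
← ok
→ reckoner start(x=-9)
← -9
→ reckoner scale(x=13)
← -117
→ kalendar stepdays(n=-373)
← 1807-11-14
→ reckoner tell()
← -117
→ shelfsys newfold(p=/teseges/sni)
← ok
→ reckoner start(x=-29/12)
← -29/12


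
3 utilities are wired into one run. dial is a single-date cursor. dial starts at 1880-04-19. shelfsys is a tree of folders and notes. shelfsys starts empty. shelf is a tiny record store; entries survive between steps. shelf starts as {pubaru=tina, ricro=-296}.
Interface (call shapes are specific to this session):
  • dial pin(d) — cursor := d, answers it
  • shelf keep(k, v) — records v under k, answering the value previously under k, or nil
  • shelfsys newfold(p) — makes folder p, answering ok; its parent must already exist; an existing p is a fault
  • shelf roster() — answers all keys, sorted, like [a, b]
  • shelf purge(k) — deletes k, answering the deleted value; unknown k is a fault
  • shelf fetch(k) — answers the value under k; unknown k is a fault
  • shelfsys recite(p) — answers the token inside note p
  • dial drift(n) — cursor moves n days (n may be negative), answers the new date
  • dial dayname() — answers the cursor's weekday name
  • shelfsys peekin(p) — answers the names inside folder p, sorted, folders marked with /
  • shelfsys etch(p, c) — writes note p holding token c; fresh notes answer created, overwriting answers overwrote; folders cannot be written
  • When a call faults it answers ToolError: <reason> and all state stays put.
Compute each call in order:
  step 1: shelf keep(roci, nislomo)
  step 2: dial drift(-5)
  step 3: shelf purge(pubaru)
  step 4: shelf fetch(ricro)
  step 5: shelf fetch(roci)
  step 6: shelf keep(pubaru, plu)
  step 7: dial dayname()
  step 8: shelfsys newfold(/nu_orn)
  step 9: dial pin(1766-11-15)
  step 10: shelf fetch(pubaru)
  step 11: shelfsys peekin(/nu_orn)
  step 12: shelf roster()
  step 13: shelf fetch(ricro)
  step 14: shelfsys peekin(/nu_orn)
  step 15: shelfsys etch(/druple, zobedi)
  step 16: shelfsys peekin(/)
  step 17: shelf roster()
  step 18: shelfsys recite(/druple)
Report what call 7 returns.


Answer: Wednesday

Derivation:
Step: shelf keep[k='roci'; v='nislomo']
Result: nil
Step: dial drift[n='-5']
Result: 1880-04-14
Step: shelf purge[k='pubaru']
Result: tina
Step: shelf fetch[k='ricro']
Result: -296
Step: shelf fetch[k='roci']
Result: nislomo
Step: shelf keep[k='pubaru'; v='plu']
Result: nil
Step: dial dayname[]
Result: Wednesday
Step: shelfsys newfold[p='/nu_orn']
Result: ok
Step: dial pin[d='1766-11-15']
Result: 1766-11-15
Step: shelf fetch[k='pubaru']
Result: plu
Step: shelfsys peekin[p='/nu_orn']
Result: []
Step: shelf roster[]
Result: [pubaru, ricro, roci]
Step: shelf fetch[k='ricro']
Result: -296
Step: shelfsys peekin[p='/nu_orn']
Result: []
Step: shelfsys etch[p='/druple'; c='zobedi']
Result: created
Step: shelfsys peekin[p='/']
Result: [druple, nu_orn/]
Step: shelf roster[]
Result: [pubaru, ricro, roci]
Step: shelfsys recite[p='/druple']
Result: zobedi


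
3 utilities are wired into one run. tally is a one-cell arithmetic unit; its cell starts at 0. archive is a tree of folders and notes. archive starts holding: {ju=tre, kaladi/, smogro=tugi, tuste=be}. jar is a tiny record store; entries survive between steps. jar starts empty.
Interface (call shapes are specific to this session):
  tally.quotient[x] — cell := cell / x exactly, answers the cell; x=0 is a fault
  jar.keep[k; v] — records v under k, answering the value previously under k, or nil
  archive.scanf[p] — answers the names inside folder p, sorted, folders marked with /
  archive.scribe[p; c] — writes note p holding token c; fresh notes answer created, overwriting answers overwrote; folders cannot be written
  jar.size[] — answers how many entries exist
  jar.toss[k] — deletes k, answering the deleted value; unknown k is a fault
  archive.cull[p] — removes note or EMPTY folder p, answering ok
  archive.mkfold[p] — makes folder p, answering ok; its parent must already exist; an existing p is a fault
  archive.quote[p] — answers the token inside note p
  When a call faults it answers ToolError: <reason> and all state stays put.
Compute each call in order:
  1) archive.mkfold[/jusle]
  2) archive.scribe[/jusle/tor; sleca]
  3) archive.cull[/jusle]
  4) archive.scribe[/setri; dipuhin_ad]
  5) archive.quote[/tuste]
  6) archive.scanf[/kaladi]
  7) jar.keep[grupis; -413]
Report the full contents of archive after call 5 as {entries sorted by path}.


# 1. archive.mkfold(p='/jusle') => ok
# 2. archive.scribe(p='/jusle/tor', c='sleca') => created
# 3. archive.cull(p='/jusle') => ToolError: not empty
# 4. archive.scribe(p='/setri', c='dipuhin_ad') => created
# 5. archive.quote(p='/tuste') => be
# 6. archive.scanf(p='/kaladi') => []
# 7. jar.keep(k='grupis', v='-413') => nil

Answer: {ju=tre, jusle/, jusle/tor=sleca, kaladi/, setri=dipuhin_ad, smogro=tugi, tuste=be}
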